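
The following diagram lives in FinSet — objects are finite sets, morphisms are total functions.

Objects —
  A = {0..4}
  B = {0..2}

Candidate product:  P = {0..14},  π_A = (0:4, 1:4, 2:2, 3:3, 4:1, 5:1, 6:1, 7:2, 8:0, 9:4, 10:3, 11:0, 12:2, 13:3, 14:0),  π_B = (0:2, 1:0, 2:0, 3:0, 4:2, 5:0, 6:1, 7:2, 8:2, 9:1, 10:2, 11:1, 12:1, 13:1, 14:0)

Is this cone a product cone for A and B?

|A|·|B| = 5·3 = 15;  |P| = 15
Check the pairing map k ↦ (π_A(k), π_B(k)):
  0 : (4,2)
  1 : (4,0)
  2 : (2,0)
  3 : (3,0)
  4 : (1,2)
  5 : (1,0)
  6 : (1,1)
  7 : (2,2)
  8 : (0,2)
  9 : (4,1)
  10 : (3,2)
  11 : (0,1)
  12 : (2,1)
  13 : (3,1)
  14 : (0,0)
distinct pairs in image: 15 / 15 needed
  → bijection onto A×B; projections well-typed.

Answer: VALID PRODUCT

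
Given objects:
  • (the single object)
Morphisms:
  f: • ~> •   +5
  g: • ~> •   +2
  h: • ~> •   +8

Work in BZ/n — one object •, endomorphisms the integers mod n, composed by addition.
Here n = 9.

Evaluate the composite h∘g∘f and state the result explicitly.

  0 +5≡5 +2≡7 +8≡6  (mod 9)
result: +6

Answer: +6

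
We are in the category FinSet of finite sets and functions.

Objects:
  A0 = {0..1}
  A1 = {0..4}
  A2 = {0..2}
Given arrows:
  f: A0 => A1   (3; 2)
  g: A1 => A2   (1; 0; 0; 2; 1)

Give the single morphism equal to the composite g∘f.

Answer: (2; 0)

Work:
  0 f=>3 g=>2
  1 f=>2 g=>0
composite: (2; 0)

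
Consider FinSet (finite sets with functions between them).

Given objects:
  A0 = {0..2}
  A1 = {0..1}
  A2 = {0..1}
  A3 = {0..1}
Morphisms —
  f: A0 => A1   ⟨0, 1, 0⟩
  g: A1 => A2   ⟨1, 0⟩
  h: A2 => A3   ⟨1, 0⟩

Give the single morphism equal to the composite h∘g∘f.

Answer: ⟨0, 1, 0⟩

Work:
  0 f=>0 g=>1 h=>0
  1 f=>1 g=>0 h=>1
  2 f=>0 g=>1 h=>0
composite: ⟨0, 1, 0⟩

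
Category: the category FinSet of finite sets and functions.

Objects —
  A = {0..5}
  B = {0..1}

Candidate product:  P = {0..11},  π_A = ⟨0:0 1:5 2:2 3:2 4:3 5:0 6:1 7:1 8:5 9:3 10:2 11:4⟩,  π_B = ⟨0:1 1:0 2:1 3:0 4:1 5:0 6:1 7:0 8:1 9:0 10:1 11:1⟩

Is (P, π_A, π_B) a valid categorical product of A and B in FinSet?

|A|·|B| = 6·2 = 12;  |P| = 12
Check the pairing map k ↦ (π_A(k), π_B(k)):
  0 : (0,1)
  1 : (5,0)
  2 : (2,1)
  3 : (2,0)
  4 : (3,1)
  5 : (0,0)
  6 : (1,1)
  7 : (1,0)
  8 : (5,1)
  9 : (3,0)
  10 : (2,1)  ✗ repeats pair of k=2
  11 : (4,1)
distinct pairs in image: 11 / 12 needed
  → (2,1) hit at k=2 and k=10

Answer: NOT A VALID PRODUCT — duplicate pair at indices 2,10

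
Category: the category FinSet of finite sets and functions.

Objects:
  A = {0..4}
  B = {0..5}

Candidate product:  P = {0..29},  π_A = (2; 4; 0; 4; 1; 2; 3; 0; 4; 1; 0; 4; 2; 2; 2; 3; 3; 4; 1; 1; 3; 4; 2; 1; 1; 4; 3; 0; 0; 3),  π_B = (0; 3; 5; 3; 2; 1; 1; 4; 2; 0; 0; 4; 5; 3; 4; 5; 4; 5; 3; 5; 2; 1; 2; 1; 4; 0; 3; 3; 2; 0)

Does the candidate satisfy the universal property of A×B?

|A|·|B| = 5·6 = 30;  |P| = 30
Check the pairing map k ↦ (π_A(k), π_B(k)):
  0 -> (2,0)
  1 -> (4,3)
  2 -> (0,5)
  3 -> (4,3)  ✗ repeats pair of k=1
  4 -> (1,2)
  5 -> (2,1)
  6 -> (3,1)
  7 -> (0,4)
  8 -> (4,2)
  9 -> (1,0)
  10 -> (0,0)
  11 -> (4,4)
  12 -> (2,5)
  13 -> (2,3)
  14 -> (2,4)
  15 -> (3,5)
  16 -> (3,4)
  17 -> (4,5)
  18 -> (1,3)
  19 -> (1,5)
  20 -> (3,2)
  21 -> (4,1)
  22 -> (2,2)
  23 -> (1,1)
  24 -> (1,4)
  25 -> (4,0)
  26 -> (3,3)
  27 -> (0,3)
  28 -> (0,2)
  29 -> (3,0)
distinct pairs in image: 29 / 30 needed
  → (4,3) hit at k=1 and k=3

Answer: NOT A VALID PRODUCT — duplicate pair at indices 3,1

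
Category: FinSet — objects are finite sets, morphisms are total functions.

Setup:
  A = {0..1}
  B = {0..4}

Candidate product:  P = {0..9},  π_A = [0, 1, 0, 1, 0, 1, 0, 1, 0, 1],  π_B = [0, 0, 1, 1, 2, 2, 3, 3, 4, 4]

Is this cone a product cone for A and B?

|A|·|B| = 2·5 = 10;  |P| = 10
Check the pairing map k ↦ (π_A(k), π_B(k)):
  0 : (0,0)
  1 : (1,0)
  2 : (0,1)
  3 : (1,1)
  4 : (0,2)
  5 : (1,2)
  6 : (0,3)
  7 : (1,3)
  8 : (0,4)
  9 : (1,4)
distinct pairs in image: 10 / 10 needed
  → bijection onto A×B; projections well-typed.

Answer: VALID PRODUCT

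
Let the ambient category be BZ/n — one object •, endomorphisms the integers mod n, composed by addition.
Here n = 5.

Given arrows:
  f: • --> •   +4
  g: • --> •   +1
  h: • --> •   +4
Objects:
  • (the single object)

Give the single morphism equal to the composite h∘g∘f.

Answer: +4

Trace:
  0 +4≡4 +1≡0 +4≡4  (mod 5)
composite: +4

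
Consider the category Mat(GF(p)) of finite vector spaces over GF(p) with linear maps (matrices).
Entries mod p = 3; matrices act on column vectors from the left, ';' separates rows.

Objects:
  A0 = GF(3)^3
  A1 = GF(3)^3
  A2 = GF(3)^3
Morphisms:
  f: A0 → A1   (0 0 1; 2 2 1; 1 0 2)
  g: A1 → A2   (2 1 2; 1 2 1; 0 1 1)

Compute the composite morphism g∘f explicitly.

Answer: (1 2 1; 2 1 2; 0 2 0)

Derivation:
  e0=(1,0,0) f→(0,2,1) g→(1,2,0)
  e1=(0,1,0) f→(0,2,0) g→(2,1,2)
  e2=(0,0,1) f→(1,1,2) g→(1,2,0)
composite: (1 2 1; 2 1 2; 0 2 0)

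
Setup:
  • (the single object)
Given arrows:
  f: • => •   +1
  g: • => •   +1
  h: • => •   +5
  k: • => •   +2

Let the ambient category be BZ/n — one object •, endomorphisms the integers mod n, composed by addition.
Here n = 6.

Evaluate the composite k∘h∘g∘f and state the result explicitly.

  0 +1≡1 +1≡2 +5≡1 +2≡3  (mod 6)
⟦path⟧: +3

Answer: +3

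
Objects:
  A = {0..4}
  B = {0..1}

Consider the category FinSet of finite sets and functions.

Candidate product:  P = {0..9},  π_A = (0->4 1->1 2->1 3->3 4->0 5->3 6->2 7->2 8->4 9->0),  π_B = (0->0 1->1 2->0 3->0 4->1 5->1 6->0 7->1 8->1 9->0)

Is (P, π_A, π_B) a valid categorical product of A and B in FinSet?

Answer: VALID PRODUCT

Trace:
|A|·|B| = 5·2 = 10;  |P| = 10
Check the pairing map k ↦ (π_A(k), π_B(k)):
  0 -> (4,0)
  1 -> (1,1)
  2 -> (1,0)
  3 -> (3,0)
  4 -> (0,1)
  5 -> (3,1)
  6 -> (2,0)
  7 -> (2,1)
  8 -> (4,1)
  9 -> (0,0)
distinct pairs in image: 10 / 10 needed
  → bijection onto A×B; projections well-typed.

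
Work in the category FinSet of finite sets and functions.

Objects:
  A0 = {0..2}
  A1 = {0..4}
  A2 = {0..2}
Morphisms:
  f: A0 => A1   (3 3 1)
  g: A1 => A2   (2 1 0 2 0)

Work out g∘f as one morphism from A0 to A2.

  0 f=>3 g=>2
  1 f=>3 g=>2
  2 f=>1 g=>1
⟦path⟧: (2 2 1)

Answer: (2 2 1)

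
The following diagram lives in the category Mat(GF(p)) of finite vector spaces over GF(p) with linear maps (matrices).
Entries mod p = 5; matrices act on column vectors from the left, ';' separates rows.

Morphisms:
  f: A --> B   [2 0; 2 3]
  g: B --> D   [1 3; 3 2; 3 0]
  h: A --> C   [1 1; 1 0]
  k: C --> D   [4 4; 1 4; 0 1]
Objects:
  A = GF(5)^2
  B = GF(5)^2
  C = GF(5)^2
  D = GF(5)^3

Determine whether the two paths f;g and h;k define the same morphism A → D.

Answer: COMMUTES

Work:
Path 1 = f;g:
  e0=⟨1,0⟩ f-->⟨2,2⟩ g-->⟨3,0,1⟩
  e1=⟨0,1⟩ f-->⟨0,3⟩ g-->⟨4,1,0⟩
  composite₁ = [3 4; 0 1; 1 0]
Path 2 = h;k:
  e0=⟨1,0⟩ h-->⟨1,1⟩ k-->⟨3,0,1⟩
  e1=⟨0,1⟩ h-->⟨1,0⟩ k-->⟨4,1,0⟩
  composite₂ = [3 4; 0 1; 1 0]
Equal? YES — commutes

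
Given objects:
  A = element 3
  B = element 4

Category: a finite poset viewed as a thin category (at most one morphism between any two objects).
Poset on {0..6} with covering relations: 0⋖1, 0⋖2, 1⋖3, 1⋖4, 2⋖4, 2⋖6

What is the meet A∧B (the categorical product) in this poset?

Common predecessors of 3,4: {0,1}
  0 ⊑ 1
  1 ⊑ 1
glb = 1

Answer: A∧B = 1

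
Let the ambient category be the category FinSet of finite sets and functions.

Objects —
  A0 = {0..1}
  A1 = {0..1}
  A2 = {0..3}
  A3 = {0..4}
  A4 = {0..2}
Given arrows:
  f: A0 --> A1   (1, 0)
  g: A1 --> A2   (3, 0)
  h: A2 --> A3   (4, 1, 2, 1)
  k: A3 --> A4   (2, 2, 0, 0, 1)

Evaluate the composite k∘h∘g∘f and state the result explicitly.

Answer: (1, 2)

Work:
  0 f-->1 g-->0 h-->4 k-->1
  1 f-->0 g-->3 h-->1 k-->2
⟦path⟧: (1, 2)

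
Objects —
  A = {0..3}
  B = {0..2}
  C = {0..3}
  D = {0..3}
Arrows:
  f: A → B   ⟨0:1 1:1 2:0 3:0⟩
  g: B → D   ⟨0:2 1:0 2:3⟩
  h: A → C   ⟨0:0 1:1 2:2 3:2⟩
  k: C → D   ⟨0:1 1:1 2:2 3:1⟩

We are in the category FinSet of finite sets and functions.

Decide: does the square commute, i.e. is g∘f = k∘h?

Answer: DOES NOT COMMUTE

Trace:
1) trace f;g:
  0 f→1 g→0
  1 f→1 g→0
  2 f→0 g→2
  3 f→0 g→2
  result₁ = ⟨0:0 1:0 2:2 3:2⟩
2) trace h;k:
  0 h→0 k→1
  1 h→1 k→1
  2 h→2 k→2
  3 h→2 k→2
  result₂ = ⟨0:1 1:1 2:2 3:2⟩
Equal? differ; not commutative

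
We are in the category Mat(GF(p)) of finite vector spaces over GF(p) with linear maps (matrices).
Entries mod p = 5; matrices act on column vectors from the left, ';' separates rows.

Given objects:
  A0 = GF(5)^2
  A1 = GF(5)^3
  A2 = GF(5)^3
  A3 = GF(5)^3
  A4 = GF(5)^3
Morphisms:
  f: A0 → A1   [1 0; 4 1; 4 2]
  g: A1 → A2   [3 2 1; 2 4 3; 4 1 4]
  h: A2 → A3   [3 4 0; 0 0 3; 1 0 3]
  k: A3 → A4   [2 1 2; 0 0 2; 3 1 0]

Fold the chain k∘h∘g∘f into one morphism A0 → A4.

  e0=[1,0] f→[1,4,4] g→[0,0,4] h→[0,2,2] k→[1,4,2]
  e1=[0,1] f→[0,1,2] g→[4,0,4] h→[2,2,1] k→[3,2,3]
⟦path⟧: [1 3; 4 2; 2 3]

Answer: [1 3; 4 2; 2 3]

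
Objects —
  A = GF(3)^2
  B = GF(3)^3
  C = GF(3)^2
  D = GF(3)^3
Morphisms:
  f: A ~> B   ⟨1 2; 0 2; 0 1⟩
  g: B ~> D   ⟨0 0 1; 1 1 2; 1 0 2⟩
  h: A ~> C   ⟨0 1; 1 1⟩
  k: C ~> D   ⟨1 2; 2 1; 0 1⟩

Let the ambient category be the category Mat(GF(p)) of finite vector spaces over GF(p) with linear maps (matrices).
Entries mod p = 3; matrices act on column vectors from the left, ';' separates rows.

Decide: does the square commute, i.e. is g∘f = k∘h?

Answer: DOES NOT COMMUTE

Trace:
1) trace f;g:
  e0=[1,0] f~>[1,0,0] g~>[0,1,1]
  e1=[0,1] f~>[2,2,1] g~>[1,0,1]
  composite₁ = ⟨0 1; 1 0; 1 1⟩
2) trace h;k:
  e0=[1,0] h~>[0,1] k~>[2,1,1]
  e1=[0,1] h~>[1,1] k~>[0,0,1]
  composite₂ = ⟨2 0; 1 0; 1 1⟩
Equal? differ; not commutative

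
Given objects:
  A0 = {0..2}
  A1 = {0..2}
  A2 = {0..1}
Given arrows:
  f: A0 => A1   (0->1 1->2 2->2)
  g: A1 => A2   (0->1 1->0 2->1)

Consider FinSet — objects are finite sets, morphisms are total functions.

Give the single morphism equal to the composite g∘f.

  0 f=>1 g=>0
  1 f=>2 g=>1
  2 f=>2 g=>1
result: (0->0 1->1 2->1)

Answer: (0->0 1->1 2->1)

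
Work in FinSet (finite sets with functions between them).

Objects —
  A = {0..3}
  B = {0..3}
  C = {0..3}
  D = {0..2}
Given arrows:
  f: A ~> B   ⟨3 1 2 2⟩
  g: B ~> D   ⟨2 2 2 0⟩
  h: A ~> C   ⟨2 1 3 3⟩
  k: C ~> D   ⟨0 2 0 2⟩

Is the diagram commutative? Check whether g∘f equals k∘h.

1) trace f;g:
  0 f~>3 g~>0
  1 f~>1 g~>2
  2 f~>2 g~>2
  3 f~>2 g~>2
  result₁ = ⟨0 2 2 2⟩
2) trace h;k:
  0 h~>2 k~>0
  1 h~>1 k~>2
  2 h~>3 k~>2
  3 h~>3 k~>2
  result₂ = ⟨0 2 2 2⟩
Equal? YES — commutes

Answer: COMMUTES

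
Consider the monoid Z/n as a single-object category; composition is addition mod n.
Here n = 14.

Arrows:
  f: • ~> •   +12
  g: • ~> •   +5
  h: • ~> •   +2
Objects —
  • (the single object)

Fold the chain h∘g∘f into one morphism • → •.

Answer: +5

Derivation:
  0 +12≡12 +5≡3 +2≡5  (mod 14)
⟦path⟧: +5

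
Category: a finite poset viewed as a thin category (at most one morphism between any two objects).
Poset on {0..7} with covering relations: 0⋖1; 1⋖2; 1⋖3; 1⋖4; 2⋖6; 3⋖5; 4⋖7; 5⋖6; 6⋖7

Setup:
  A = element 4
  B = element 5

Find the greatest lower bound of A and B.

{x : x≤A ∧ x≤B} = {0,1}  (A=4, B=5)
  0 ≤ 1
  1 ≤ 1
glb = 1

Answer: A∧B = 1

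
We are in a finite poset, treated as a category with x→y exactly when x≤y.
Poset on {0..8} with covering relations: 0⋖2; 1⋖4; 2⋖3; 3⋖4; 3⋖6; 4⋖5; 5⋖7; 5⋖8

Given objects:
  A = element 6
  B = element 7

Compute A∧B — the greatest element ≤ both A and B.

Answer: A∧B = 3

Trace:
Lower bounds of A=6 and B=7: {0,2,3}
  0 ≤ 3
  2 ≤ 3
  3 ≤ 3
glb = 3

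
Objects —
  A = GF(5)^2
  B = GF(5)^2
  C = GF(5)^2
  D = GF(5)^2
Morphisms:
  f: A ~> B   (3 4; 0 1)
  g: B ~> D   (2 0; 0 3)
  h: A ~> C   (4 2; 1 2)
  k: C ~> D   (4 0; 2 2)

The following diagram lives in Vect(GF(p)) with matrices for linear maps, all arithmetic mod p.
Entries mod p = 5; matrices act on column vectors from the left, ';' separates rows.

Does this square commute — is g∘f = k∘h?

1) trace f;g:
  e0=⟨1,0⟩ f~>⟨3,0⟩ g~>⟨1,0⟩
  e1=⟨0,1⟩ f~>⟨4,1⟩ g~>⟨3,3⟩
  result₁ = (1 3; 0 3)
2) trace h;k:
  e0=⟨1,0⟩ h~>⟨4,1⟩ k~>⟨1,0⟩
  e1=⟨0,1⟩ h~>⟨2,2⟩ k~>⟨3,3⟩
  result₂ = (1 3; 0 3)
Equal? YES — commutes

Answer: COMMUTES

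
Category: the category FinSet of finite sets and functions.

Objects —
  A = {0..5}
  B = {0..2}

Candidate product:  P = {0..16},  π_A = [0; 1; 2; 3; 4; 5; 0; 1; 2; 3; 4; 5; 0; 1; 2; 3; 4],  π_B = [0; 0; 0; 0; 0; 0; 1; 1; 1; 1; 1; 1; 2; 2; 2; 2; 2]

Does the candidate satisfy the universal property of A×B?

|A|·|B| = 6·3 = 18;  |P| = 17
  → cardinalities differ; no bijection possible.

Answer: NOT A VALID PRODUCT — |P|=17 ≠ |A|·|B|=18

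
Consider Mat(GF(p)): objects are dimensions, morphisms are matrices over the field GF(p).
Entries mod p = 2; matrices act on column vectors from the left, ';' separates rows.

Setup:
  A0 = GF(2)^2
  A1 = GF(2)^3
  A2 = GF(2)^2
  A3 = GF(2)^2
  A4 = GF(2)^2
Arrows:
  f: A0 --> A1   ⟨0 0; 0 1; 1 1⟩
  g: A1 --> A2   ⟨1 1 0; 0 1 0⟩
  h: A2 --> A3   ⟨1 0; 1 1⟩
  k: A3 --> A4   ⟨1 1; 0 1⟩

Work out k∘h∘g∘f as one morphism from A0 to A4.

  e0=[1,0] f-->[0,0,1] g-->[0,0] h-->[0,0] k-->[0,0]
  e1=[0,1] f-->[0,1,1] g-->[1,1] h-->[1,0] k-->[1,0]
composite: ⟨0 1; 0 0⟩

Answer: ⟨0 1; 0 0⟩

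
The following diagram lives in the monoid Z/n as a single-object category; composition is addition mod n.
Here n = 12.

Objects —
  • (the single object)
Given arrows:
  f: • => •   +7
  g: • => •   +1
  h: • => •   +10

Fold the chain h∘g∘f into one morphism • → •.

Answer: +6

Derivation:
  0 +7≡7 +1≡8 +10≡6  (mod 12)
composite: +6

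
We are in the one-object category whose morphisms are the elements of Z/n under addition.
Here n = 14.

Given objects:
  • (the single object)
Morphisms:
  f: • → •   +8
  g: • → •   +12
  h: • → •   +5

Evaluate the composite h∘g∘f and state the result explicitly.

Answer: +11

Derivation:
  0 +8≡8 +12≡6 +5≡11  (mod 14)
composite: +11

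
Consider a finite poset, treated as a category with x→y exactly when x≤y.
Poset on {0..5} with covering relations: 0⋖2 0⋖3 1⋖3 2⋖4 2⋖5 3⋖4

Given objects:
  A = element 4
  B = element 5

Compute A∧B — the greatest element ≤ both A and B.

{x : x⊑A ∧ x⊑B} = {0,2}  (A=4, B=5)
  0 ⊑ 2
  2 ⊑ 2
glb = 2

Answer: A∧B = 2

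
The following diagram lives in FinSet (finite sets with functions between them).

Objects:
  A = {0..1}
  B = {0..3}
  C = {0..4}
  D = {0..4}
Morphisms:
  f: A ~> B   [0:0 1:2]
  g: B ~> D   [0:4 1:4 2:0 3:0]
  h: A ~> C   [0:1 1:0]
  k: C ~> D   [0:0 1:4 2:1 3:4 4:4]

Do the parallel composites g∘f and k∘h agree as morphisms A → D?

Answer: COMMUTES

Work:
1) trace f;g:
  0 f~>0 g~>4
  1 f~>2 g~>0
  composite₁ = [0:4 1:0]
2) trace h;k:
  0 h~>1 k~>4
  1 h~>0 k~>0
  composite₂ = [0:4 1:0]
Equal? same morphism ✓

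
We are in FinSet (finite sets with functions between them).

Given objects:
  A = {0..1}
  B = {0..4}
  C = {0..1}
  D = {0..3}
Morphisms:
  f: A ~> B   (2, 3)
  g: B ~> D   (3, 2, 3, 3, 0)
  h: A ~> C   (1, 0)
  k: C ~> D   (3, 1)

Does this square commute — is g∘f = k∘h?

Along f;g (path 1):
  0 f~>2 g~>3
  1 f~>3 g~>3
  ⟦path⟧₁ = (3, 3)
Along h;k (path 2):
  0 h~>1 k~>1
  1 h~>0 k~>3
  ⟦path⟧₂ = (1, 3)
Equal? NO — does not commute

Answer: DOES NOT COMMUTE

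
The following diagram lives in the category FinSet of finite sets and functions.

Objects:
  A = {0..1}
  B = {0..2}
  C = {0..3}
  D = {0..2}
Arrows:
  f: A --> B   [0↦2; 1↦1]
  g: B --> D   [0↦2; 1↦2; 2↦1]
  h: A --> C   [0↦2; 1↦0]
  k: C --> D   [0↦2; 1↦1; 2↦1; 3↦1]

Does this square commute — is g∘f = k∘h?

Answer: COMMUTES

Derivation:
Path 1 = f;g:
  0 f-->2 g-->1
  1 f-->1 g-->2
  composite₁ = [0↦1; 1↦2]
Path 2 = h;k:
  0 h-->2 k-->1
  1 h-->0 k-->2
  composite₂ = [0↦1; 1↦2]
Equal? equal; square commutes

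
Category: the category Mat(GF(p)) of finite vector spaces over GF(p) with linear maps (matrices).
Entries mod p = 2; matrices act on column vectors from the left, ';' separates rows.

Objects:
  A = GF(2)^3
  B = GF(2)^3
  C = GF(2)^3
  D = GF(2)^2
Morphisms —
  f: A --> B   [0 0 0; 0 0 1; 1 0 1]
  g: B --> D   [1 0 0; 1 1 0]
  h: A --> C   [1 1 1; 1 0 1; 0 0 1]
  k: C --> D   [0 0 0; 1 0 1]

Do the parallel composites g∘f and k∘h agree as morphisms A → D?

Answer: DOES NOT COMMUTE

Trace:
1) trace f;g:
  e0=⟨1,0,0⟩ f-->⟨0,0,1⟩ g-->⟨0,0⟩
  e1=⟨0,1,0⟩ f-->⟨0,0,0⟩ g-->⟨0,0⟩
  e2=⟨0,0,1⟩ f-->⟨0,1,1⟩ g-->⟨0,1⟩
  ⟦path⟧₁ = [0 0 0; 0 0 1]
2) trace h;k:
  e0=⟨1,0,0⟩ h-->⟨1,1,0⟩ k-->⟨0,1⟩
  e1=⟨0,1,0⟩ h-->⟨1,0,0⟩ k-->⟨0,1⟩
  e2=⟨0,0,1⟩ h-->⟨1,1,1⟩ k-->⟨0,0⟩
  ⟦path⟧₂ = [0 0 0; 1 1 0]
Equal? differ; not commutative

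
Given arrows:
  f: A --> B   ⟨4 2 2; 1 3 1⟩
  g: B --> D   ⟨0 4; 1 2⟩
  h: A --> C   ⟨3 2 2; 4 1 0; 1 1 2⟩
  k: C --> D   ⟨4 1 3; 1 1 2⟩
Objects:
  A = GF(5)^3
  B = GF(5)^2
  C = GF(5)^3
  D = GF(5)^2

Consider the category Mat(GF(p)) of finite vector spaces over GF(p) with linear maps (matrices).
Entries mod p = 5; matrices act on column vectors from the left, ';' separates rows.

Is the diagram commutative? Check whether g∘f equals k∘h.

Path 1 = f;g:
  e0=(1,0,0) f-->(4,1) g-->(4,1)
  e1=(0,1,0) f-->(2,3) g-->(2,3)
  e2=(0,0,1) f-->(2,1) g-->(4,4)
  ⟦path⟧₁ = ⟨4 2 4; 1 3 4⟩
Path 2 = h;k:
  e0=(1,0,0) h-->(3,4,1) k-->(4,4)
  e1=(0,1,0) h-->(2,1,1) k-->(2,0)
  e2=(0,0,1) h-->(2,0,2) k-->(4,1)
  ⟦path⟧₂ = ⟨4 2 4; 4 0 1⟩
Equal? differ; not commutative

Answer: DOES NOT COMMUTE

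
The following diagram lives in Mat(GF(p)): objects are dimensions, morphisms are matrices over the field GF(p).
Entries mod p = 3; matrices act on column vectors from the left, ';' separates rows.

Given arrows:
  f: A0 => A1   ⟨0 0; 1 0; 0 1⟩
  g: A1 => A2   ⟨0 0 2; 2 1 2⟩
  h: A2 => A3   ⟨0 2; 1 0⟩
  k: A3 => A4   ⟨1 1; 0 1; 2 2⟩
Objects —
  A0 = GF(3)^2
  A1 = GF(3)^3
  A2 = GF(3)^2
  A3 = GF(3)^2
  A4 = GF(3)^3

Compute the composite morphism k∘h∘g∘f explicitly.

Answer: ⟨2 0; 0 2; 1 0⟩

Derivation:
  e0=⟨1,0⟩ f=>⟨0,1,0⟩ g=>⟨0,1⟩ h=>⟨2,0⟩ k=>⟨2,0,1⟩
  e1=⟨0,1⟩ f=>⟨0,0,1⟩ g=>⟨2,2⟩ h=>⟨1,2⟩ k=>⟨0,2,0⟩
⟦path⟧: ⟨2 0; 0 2; 1 0⟩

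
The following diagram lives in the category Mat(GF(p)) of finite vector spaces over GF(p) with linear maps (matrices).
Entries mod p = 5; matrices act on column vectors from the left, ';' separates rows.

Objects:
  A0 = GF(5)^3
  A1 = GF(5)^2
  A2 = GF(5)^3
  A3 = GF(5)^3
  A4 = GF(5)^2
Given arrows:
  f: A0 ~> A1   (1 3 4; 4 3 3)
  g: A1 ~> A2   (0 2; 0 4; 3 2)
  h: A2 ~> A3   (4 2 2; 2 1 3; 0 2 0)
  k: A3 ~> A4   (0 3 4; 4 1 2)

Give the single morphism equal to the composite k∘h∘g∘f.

  e0=⟨1,0,0⟩ f~>⟨1,4⟩ g~>⟨3,1,1⟩ h~>⟨1,0,2⟩ k~>⟨3,3⟩
  e1=⟨0,1,0⟩ f~>⟨3,3⟩ g~>⟨1,2,0⟩ h~>⟨3,4,4⟩ k~>⟨3,4⟩
  e2=⟨0,0,1⟩ f~>⟨4,3⟩ g~>⟨1,2,3⟩ h~>⟨4,3,4⟩ k~>⟨0,2⟩
result: (3 3 0; 3 4 2)

Answer: (3 3 0; 3 4 2)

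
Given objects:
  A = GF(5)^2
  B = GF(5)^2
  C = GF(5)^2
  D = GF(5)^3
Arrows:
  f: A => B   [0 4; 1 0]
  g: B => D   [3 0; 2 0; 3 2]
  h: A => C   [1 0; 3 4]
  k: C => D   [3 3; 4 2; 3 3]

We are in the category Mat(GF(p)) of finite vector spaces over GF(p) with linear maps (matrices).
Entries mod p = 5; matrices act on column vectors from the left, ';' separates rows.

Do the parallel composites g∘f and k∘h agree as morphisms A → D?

1) trace f;g:
  e0=[1,0] f=>[0,1] g=>[0,0,2]
  e1=[0,1] f=>[4,0] g=>[2,3,2]
  result₁ = [0 2; 0 3; 2 2]
2) trace h;k:
  e0=[1,0] h=>[1,3] k=>[2,0,2]
  e1=[0,1] h=>[0,4] k=>[2,3,2]
  result₂ = [2 2; 0 3; 2 2]
Equal? differ; not commutative

Answer: DOES NOT COMMUTE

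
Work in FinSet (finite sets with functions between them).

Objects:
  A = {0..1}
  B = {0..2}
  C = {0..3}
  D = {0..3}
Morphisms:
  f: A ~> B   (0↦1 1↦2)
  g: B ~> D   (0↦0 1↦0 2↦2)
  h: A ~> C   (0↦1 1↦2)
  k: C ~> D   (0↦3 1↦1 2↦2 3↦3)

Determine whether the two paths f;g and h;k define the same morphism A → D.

Answer: DOES NOT COMMUTE

Work:
Along f;g (path 1):
  0 f~>1 g~>0
  1 f~>2 g~>2
  result₁ = (0↦0 1↦2)
Along h;k (path 2):
  0 h~>1 k~>1
  1 h~>2 k~>2
  result₂ = (0↦1 1↦2)
Equal? NO — does not commute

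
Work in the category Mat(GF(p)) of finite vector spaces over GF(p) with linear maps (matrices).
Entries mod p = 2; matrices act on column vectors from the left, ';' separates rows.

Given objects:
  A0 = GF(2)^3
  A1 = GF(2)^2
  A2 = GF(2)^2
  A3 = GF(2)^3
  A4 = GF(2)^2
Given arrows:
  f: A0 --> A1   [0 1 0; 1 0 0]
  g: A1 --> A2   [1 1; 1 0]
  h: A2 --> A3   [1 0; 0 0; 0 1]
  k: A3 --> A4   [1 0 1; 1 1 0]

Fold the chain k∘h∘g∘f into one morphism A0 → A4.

Answer: [1 0 0; 1 1 0]

Trace:
  e0=⟨1,0,0⟩ f-->⟨0,1⟩ g-->⟨1,0⟩ h-->⟨1,0,0⟩ k-->⟨1,1⟩
  e1=⟨0,1,0⟩ f-->⟨1,0⟩ g-->⟨1,1⟩ h-->⟨1,0,1⟩ k-->⟨0,1⟩
  e2=⟨0,0,1⟩ f-->⟨0,0⟩ g-->⟨0,0⟩ h-->⟨0,0,0⟩ k-->⟨0,0⟩
result: [1 0 0; 1 1 0]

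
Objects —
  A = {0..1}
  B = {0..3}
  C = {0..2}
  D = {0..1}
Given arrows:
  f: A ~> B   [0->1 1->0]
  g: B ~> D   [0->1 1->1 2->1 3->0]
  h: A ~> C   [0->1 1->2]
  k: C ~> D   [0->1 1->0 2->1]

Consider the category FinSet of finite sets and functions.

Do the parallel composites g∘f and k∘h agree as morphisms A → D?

Answer: DOES NOT COMMUTE

Derivation:
Path 1 = f;g:
  0 f~>1 g~>1
  1 f~>0 g~>1
  composite₁ = [0->1 1->1]
Path 2 = h;k:
  0 h~>1 k~>0
  1 h~>2 k~>1
  composite₂ = [0->0 1->1]
Equal? NO — does not commute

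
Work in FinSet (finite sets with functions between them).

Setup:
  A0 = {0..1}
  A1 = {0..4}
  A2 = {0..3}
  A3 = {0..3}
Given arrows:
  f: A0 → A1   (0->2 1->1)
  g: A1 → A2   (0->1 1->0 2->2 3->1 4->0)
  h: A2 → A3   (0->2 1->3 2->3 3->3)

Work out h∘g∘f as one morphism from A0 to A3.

Answer: (0->3 1->2)

Work:
  0 f→2 g→2 h→3
  1 f→1 g→0 h→2
⟦path⟧: (0->3 1->2)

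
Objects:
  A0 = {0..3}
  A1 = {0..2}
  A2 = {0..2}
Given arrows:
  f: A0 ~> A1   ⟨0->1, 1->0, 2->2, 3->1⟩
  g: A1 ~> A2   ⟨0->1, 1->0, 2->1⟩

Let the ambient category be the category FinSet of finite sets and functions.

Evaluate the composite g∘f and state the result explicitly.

  0 f~>1 g~>0
  1 f~>0 g~>1
  2 f~>2 g~>1
  3 f~>1 g~>0
⟦path⟧: ⟨0->0, 1->1, 2->1, 3->0⟩

Answer: ⟨0->0, 1->1, 2->1, 3->0⟩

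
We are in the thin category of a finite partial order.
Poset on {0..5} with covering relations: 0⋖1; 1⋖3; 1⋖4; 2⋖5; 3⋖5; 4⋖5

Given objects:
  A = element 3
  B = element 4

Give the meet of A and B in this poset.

Answer: A∧B = 1

Work:
Common predecessors of 3,4: {0,1}
  0 ⊑ 1
  1 ⊑ 1
glb = 1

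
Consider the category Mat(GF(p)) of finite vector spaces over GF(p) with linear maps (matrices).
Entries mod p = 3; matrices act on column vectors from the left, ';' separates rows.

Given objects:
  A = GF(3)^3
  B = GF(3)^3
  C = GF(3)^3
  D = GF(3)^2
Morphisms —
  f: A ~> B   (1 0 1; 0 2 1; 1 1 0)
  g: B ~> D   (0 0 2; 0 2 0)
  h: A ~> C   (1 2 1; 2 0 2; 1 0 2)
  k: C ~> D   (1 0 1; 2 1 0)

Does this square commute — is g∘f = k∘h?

Path 1 = f;g:
  e0=(1,0,0) f~>(1,0,1) g~>(2,0)
  e1=(0,1,0) f~>(0,2,1) g~>(2,1)
  e2=(0,0,1) f~>(1,1,0) g~>(0,2)
  composite₁ = (2 2 0; 0 1 2)
Path 2 = h;k:
  e0=(1,0,0) h~>(1,2,1) k~>(2,1)
  e1=(0,1,0) h~>(2,0,0) k~>(2,1)
  e2=(0,0,1) h~>(1,2,2) k~>(0,1)
  composite₂ = (2 2 0; 1 1 1)
Equal? differ; not commutative

Answer: DOES NOT COMMUTE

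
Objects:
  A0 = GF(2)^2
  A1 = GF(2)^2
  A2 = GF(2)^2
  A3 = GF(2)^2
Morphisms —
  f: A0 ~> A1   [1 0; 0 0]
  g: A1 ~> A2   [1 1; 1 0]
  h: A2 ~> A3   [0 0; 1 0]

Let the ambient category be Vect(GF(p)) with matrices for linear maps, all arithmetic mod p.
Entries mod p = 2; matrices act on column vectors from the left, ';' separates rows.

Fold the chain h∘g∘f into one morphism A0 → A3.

  e0=[1,0] f~>[1,0] g~>[1,1] h~>[0,1]
  e1=[0,1] f~>[0,0] g~>[0,0] h~>[0,0]
composite: [0 0; 1 0]

Answer: [0 0; 1 0]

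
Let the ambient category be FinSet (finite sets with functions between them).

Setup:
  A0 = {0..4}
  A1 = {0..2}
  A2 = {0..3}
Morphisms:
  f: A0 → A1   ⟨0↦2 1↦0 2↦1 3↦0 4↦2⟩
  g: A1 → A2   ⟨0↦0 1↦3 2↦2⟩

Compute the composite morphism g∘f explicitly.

  0 f→2 g→2
  1 f→0 g→0
  2 f→1 g→3
  3 f→0 g→0
  4 f→2 g→2
result: ⟨0↦2 1↦0 2↦3 3↦0 4↦2⟩

Answer: ⟨0↦2 1↦0 2↦3 3↦0 4↦2⟩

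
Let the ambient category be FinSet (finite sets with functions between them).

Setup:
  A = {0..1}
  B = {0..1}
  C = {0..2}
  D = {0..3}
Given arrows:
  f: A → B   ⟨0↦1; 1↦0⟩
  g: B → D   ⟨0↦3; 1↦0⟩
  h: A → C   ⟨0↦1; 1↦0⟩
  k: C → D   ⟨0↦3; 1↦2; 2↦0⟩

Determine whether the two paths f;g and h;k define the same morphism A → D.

1) trace f;g:
  0 f→1 g→0
  1 f→0 g→3
  ⟦path⟧₁ = ⟨0↦0; 1↦3⟩
2) trace h;k:
  0 h→1 k→2
  1 h→0 k→3
  ⟦path⟧₂ = ⟨0↦2; 1↦3⟩
Equal? distinct morphisms ✗

Answer: DOES NOT COMMUTE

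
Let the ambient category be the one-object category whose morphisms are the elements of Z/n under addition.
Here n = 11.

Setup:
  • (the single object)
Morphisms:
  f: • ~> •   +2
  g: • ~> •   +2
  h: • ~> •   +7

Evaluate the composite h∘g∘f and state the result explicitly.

Answer: +0

Work:
  0 +2≡2 +2≡4 +7≡0  (mod 11)
composite: +0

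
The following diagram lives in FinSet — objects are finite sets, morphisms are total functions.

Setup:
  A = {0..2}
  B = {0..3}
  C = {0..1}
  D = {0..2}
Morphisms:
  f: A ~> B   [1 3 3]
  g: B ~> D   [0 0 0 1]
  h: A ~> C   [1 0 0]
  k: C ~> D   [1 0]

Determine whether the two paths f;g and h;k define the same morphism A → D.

Path 1 = f;g:
  0 f~>1 g~>0
  1 f~>3 g~>1
  2 f~>3 g~>1
  result₁ = [0 1 1]
Path 2 = h;k:
  0 h~>1 k~>0
  1 h~>0 k~>1
  2 h~>0 k~>1
  result₂ = [0 1 1]
Equal? equal; square commutes

Answer: COMMUTES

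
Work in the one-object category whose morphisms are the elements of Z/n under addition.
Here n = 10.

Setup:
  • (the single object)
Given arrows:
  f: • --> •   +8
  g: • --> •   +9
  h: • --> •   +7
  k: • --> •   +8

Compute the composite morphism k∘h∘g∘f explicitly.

  0 +8≡8 +9≡7 +7≡4 +8≡2  (mod 10)
composite: +2

Answer: +2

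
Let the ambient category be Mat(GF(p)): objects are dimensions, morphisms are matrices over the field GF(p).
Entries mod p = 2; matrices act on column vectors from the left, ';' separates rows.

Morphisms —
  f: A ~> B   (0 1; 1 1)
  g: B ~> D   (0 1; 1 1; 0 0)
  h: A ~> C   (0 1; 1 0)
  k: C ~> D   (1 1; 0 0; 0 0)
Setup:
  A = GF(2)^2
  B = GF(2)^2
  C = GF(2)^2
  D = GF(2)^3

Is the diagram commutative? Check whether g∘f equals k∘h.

Answer: DOES NOT COMMUTE

Trace:
Along f;g (path 1):
  e0=⟨1,0⟩ f~>⟨0,1⟩ g~>⟨1,1,0⟩
  e1=⟨0,1⟩ f~>⟨1,1⟩ g~>⟨1,0,0⟩
  result₁ = (1 1; 1 0; 0 0)
Along h;k (path 2):
  e0=⟨1,0⟩ h~>⟨0,1⟩ k~>⟨1,0,0⟩
  e1=⟨0,1⟩ h~>⟨1,0⟩ k~>⟨1,0,0⟩
  result₂ = (1 1; 0 0; 0 0)
Equal? NO — does not commute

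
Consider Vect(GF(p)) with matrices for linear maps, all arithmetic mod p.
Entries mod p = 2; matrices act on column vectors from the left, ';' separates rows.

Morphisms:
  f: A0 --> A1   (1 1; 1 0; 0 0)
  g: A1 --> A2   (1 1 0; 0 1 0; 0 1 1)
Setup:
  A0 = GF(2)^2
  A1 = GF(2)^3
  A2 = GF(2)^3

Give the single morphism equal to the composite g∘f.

  e0=[1,0] f-->[1,1,0] g-->[0,1,1]
  e1=[0,1] f-->[1,0,0] g-->[1,0,0]
⟦path⟧: (0 1; 1 0; 1 0)

Answer: (0 1; 1 0; 1 0)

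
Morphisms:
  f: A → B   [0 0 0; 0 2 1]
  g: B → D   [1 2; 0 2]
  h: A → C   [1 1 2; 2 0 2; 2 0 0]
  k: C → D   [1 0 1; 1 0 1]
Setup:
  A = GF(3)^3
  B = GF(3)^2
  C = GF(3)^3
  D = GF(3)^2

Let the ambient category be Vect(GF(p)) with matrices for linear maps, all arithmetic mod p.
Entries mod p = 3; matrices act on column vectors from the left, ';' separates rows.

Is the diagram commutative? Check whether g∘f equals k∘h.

Answer: COMMUTES

Work:
1) trace f;g:
  e0=(1,0,0) f→(0,0) g→(0,0)
  e1=(0,1,0) f→(0,2) g→(1,1)
  e2=(0,0,1) f→(0,1) g→(2,2)
  result₁ = [0 1 2; 0 1 2]
2) trace h;k:
  e0=(1,0,0) h→(1,2,2) k→(0,0)
  e1=(0,1,0) h→(1,0,0) k→(1,1)
  e2=(0,0,1) h→(2,2,0) k→(2,2)
  result₂ = [0 1 2; 0 1 2]
Equal? equal; square commutes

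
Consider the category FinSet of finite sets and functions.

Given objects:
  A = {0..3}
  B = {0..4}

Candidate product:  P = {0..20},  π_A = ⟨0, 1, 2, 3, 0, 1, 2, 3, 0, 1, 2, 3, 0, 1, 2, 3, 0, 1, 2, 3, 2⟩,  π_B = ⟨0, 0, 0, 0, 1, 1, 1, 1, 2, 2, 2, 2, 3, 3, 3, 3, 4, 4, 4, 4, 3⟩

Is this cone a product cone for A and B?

|A|·|B| = 4·5 = 20;  |P| = 21
  → cardinalities differ; no bijection possible.

Answer: NOT A VALID PRODUCT — |P|=21 ≠ |A|·|B|=20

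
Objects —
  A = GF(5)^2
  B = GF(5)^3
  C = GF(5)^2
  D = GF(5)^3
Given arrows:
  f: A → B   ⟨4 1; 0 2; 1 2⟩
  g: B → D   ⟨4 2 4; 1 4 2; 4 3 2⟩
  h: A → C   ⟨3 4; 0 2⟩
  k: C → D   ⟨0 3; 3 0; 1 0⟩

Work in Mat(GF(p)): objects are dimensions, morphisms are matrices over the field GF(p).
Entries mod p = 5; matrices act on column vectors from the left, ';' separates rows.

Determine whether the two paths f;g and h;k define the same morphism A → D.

Along f;g (path 1):
  e0=(1,0) f→(4,0,1) g→(0,1,3)
  e1=(0,1) f→(1,2,2) g→(1,3,4)
  ⟦path⟧₁ = ⟨0 1; 1 3; 3 4⟩
Along h;k (path 2):
  e0=(1,0) h→(3,0) k→(0,4,3)
  e1=(0,1) h→(4,2) k→(1,2,4)
  ⟦path⟧₂ = ⟨0 1; 4 2; 3 4⟩
Equal? differ; not commutative

Answer: DOES NOT COMMUTE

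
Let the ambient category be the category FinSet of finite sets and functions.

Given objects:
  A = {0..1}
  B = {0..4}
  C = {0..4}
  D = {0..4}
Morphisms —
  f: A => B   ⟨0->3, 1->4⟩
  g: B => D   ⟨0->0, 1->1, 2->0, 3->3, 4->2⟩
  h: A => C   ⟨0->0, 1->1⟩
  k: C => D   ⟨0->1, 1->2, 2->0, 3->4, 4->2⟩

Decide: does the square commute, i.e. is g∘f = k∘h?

Along f;g (path 1):
  0 f=>3 g=>3
  1 f=>4 g=>2
  result₁ = ⟨0->3, 1->2⟩
Along h;k (path 2):
  0 h=>0 k=>1
  1 h=>1 k=>2
  result₂ = ⟨0->1, 1->2⟩
Equal? NO — does not commute

Answer: DOES NOT COMMUTE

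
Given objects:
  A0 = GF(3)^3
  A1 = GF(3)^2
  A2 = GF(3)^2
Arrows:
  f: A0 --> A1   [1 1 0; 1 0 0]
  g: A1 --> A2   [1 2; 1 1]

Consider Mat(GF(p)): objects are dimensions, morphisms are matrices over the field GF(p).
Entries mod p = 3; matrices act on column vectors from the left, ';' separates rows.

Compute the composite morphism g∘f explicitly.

  e0=[1,0,0] f-->[1,1] g-->[0,2]
  e1=[0,1,0] f-->[1,0] g-->[1,1]
  e2=[0,0,1] f-->[0,0] g-->[0,0]
result: [0 1 0; 2 1 0]

Answer: [0 1 0; 2 1 0]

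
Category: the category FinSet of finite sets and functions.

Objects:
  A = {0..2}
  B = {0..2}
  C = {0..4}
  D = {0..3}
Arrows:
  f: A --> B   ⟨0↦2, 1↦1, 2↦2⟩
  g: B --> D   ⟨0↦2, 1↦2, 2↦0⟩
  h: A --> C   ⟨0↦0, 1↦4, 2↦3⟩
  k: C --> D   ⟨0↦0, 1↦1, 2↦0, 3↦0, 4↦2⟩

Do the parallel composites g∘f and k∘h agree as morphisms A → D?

Answer: COMMUTES

Work:
1) trace f;g:
  0 f-->2 g-->0
  1 f-->1 g-->2
  2 f-->2 g-->0
  result₁ = ⟨0↦0, 1↦2, 2↦0⟩
2) trace h;k:
  0 h-->0 k-->0
  1 h-->4 k-->2
  2 h-->3 k-->0
  result₂ = ⟨0↦0, 1↦2, 2↦0⟩
Equal? same morphism ✓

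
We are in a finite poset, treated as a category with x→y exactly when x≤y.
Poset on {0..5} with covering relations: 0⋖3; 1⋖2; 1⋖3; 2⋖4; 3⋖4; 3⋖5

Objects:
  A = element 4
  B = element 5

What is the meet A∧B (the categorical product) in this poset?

Common predecessors of 4,5: {0,1,3}
  0 <= 3
  1 <= 3
  3 <= 3
glb = 3

Answer: A∧B = 3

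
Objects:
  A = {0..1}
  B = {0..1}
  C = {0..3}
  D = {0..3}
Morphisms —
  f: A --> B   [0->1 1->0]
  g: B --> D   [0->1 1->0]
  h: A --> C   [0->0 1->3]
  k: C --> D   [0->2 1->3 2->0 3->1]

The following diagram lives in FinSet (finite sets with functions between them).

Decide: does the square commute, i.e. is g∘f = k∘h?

Answer: DOES NOT COMMUTE

Trace:
Along f;g (path 1):
  0 f-->1 g-->0
  1 f-->0 g-->1
  ⟦path⟧₁ = [0->0 1->1]
Along h;k (path 2):
  0 h-->0 k-->2
  1 h-->3 k-->1
  ⟦path⟧₂ = [0->2 1->1]
Equal? distinct morphisms ✗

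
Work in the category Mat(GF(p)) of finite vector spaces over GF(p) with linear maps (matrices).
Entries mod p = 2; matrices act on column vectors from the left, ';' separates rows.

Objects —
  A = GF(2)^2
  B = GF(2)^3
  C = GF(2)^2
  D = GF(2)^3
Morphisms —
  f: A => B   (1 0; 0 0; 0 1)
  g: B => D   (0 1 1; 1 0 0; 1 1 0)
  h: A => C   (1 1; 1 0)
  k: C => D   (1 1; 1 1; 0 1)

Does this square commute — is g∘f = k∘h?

1) trace f;g:
  e0=(1,0) f=>(1,0,0) g=>(0,1,1)
  e1=(0,1) f=>(0,0,1) g=>(1,0,0)
  composite₁ = (0 1; 1 0; 1 0)
2) trace h;k:
  e0=(1,0) h=>(1,1) k=>(0,0,1)
  e1=(0,1) h=>(1,0) k=>(1,1,0)
  composite₂ = (0 1; 0 1; 1 0)
Equal? differ; not commutative

Answer: DOES NOT COMMUTE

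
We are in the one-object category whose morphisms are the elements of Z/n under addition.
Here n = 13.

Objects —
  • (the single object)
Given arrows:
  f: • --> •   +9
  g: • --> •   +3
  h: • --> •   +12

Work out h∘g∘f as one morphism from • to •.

  0 +9≡9 +3≡12 +12≡11  (mod 13)
composite: +11

Answer: +11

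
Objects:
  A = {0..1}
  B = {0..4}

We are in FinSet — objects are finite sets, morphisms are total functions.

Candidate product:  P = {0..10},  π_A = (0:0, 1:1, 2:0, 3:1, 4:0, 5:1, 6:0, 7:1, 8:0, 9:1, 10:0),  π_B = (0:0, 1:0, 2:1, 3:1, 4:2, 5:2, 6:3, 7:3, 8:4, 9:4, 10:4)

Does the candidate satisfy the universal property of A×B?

|A|·|B| = 2·5 = 10;  |P| = 11
  → cardinalities differ; no bijection possible.

Answer: NOT A VALID PRODUCT — |P|=11 ≠ |A|·|B|=10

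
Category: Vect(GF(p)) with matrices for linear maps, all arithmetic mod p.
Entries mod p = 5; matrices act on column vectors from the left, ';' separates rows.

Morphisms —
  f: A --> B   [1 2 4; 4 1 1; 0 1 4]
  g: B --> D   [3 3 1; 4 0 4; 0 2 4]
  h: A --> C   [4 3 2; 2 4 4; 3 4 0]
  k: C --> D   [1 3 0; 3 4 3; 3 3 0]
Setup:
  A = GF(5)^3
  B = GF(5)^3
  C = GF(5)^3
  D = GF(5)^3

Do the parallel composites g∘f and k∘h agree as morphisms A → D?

Answer: COMMUTES

Derivation:
1) trace f;g:
  e0=(1,0,0) f-->(1,4,0) g-->(0,4,3)
  e1=(0,1,0) f-->(2,1,1) g-->(0,2,1)
  e2=(0,0,1) f-->(4,1,4) g-->(4,2,3)
  composite₁ = [0 0 4; 4 2 2; 3 1 3]
2) trace h;k:
  e0=(1,0,0) h-->(4,2,3) k-->(0,4,3)
  e1=(0,1,0) h-->(3,4,4) k-->(0,2,1)
  e2=(0,0,1) h-->(2,4,0) k-->(4,2,3)
  composite₂ = [0 0 4; 4 2 2; 3 1 3]
Equal? YES — commutes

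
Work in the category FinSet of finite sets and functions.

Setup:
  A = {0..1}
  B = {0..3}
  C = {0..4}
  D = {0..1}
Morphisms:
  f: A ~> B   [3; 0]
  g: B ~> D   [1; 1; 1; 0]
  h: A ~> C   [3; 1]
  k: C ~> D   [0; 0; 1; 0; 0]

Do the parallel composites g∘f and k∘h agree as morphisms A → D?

Answer: DOES NOT COMMUTE

Derivation:
Path 1 = f;g:
  0 f~>3 g~>0
  1 f~>0 g~>1
  composite₁ = [0; 1]
Path 2 = h;k:
  0 h~>3 k~>0
  1 h~>1 k~>0
  composite₂ = [0; 0]
Equal? differ; not commutative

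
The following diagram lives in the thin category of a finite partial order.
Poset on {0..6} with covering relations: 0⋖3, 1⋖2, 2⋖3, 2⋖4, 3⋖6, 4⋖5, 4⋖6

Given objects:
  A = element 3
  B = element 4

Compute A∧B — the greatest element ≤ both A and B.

{x : x≤A ∧ x≤B} = {1,2}  (A=3, B=4)
  1 ≤ 2
  2 ≤ 2
glb = 2

Answer: A∧B = 2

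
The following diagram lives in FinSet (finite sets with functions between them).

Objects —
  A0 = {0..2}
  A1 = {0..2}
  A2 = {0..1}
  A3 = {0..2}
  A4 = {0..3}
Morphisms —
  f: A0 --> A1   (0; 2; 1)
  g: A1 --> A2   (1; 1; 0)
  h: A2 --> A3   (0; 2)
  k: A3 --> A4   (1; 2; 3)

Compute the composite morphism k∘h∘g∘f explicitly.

Answer: (3; 1; 3)

Trace:
  0 f-->0 g-->1 h-->2 k-->3
  1 f-->2 g-->0 h-->0 k-->1
  2 f-->1 g-->1 h-->2 k-->3
composite: (3; 1; 3)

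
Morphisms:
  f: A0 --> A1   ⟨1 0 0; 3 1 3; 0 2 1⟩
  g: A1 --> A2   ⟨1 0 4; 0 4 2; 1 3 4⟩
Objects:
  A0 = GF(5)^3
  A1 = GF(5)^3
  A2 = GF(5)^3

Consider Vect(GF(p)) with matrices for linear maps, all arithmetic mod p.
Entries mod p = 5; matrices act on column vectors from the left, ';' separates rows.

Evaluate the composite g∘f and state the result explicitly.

Answer: ⟨1 3 4; 2 3 4; 0 1 3⟩

Derivation:
  e0=⟨1,0,0⟩ f-->⟨1,3,0⟩ g-->⟨1,2,0⟩
  e1=⟨0,1,0⟩ f-->⟨0,1,2⟩ g-->⟨3,3,1⟩
  e2=⟨0,0,1⟩ f-->⟨0,3,1⟩ g-->⟨4,4,3⟩
⟦path⟧: ⟨1 3 4; 2 3 4; 0 1 3⟩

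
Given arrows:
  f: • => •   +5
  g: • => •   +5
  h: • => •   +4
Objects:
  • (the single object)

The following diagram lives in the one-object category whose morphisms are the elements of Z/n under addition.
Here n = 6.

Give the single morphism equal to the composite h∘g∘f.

Answer: +2

Trace:
  0 +5≡5 +5≡4 +4≡2  (mod 6)
composite: +2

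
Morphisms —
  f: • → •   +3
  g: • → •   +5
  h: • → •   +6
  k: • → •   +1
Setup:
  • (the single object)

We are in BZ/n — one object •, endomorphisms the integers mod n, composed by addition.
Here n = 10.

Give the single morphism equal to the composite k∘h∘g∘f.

  0 +3≡3 +5≡8 +6≡4 +1≡5  (mod 10)
composite: +5

Answer: +5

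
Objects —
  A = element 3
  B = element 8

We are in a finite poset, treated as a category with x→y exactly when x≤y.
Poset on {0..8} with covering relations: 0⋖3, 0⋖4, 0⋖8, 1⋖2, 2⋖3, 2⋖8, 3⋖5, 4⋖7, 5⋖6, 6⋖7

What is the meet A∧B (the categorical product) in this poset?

{x : x<=A ∧ x<=B} = {0,1,2}  (A=3, B=8)
  maximal lower bounds 0 and 2 are incomparable: neither 0<=2 nor 2<=0
→ no greatest lower bound exists

Answer: NO MEET EXISTS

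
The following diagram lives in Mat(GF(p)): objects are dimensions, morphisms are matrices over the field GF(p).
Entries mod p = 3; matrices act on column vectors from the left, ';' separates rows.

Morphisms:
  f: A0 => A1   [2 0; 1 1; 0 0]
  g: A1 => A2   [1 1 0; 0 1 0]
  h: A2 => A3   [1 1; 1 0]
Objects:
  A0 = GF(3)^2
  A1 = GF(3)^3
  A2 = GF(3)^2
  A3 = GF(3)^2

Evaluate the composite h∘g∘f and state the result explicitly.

  e0=⟨1,0⟩ f=>⟨2,1,0⟩ g=>⟨0,1⟩ h=>⟨1,0⟩
  e1=⟨0,1⟩ f=>⟨0,1,0⟩ g=>⟨1,1⟩ h=>⟨2,1⟩
⟦path⟧: [1 2; 0 1]

Answer: [1 2; 0 1]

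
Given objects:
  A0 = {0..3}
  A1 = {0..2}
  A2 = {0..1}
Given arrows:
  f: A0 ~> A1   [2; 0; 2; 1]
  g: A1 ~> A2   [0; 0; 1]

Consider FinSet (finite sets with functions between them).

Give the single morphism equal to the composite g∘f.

Answer: [1; 0; 1; 0]

Trace:
  0 f~>2 g~>1
  1 f~>0 g~>0
  2 f~>2 g~>1
  3 f~>1 g~>0
⟦path⟧: [1; 0; 1; 0]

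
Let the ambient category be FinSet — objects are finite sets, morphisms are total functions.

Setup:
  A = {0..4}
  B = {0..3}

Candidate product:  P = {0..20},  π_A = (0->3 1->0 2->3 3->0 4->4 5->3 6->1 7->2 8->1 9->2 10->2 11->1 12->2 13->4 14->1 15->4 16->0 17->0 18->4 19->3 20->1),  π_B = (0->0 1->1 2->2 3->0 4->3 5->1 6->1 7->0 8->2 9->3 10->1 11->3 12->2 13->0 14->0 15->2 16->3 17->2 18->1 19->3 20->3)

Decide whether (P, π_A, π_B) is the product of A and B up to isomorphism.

Answer: NOT A VALID PRODUCT — |P|=21 ≠ |A|·|B|=20

Derivation:
|A|·|B| = 5·4 = 20;  |P| = 21
  → cardinalities differ; no bijection possible.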